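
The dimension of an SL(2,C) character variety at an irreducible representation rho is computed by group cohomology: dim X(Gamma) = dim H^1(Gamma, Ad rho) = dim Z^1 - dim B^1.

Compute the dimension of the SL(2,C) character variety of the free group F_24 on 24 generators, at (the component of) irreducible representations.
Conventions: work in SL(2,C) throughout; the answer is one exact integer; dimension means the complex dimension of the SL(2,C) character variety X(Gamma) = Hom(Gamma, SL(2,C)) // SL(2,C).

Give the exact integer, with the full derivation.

69

The free group F_24: 24 generators, no relators.
A cocycle picks one sl_2 vector per generator freely, giving dim Z^1 = 3*24 = 72.
Irreducibility makes the coboundary map sl_2 -> Z^1 injective (trivial centralizer), so dim B^1 = 3.
Therefore dim X = 72 - 3 = 69.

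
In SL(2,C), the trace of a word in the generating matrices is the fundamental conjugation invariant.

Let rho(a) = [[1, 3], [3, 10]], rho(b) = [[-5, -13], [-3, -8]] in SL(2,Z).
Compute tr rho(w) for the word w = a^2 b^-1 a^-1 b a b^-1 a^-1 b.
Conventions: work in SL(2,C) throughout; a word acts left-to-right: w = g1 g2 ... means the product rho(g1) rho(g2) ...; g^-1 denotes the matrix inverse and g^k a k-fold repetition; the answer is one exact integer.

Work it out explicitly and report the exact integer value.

rho(a) = [[1, 3], [3, 10]]
... * rho(a) = [[1, 3], [3, 10]]  ->  [[10, 33], [33, 109]]
... * rho(b^-1) = [[-8, 13], [3, -5]]  ->  [[19, -35], [63, -116]]
... * rho(a^-1) = [[10, -3], [-3, 1]]  ->  [[295, -92], [978, -305]]
... * rho(b) = [[-5, -13], [-3, -8]]  ->  [[-1199, -3099], [-3975, -10274]]
... * rho(a) = [[1, 3], [3, 10]]  ->  [[-10496, -34587], [-34797, -114665]]
... * rho(b^-1) = [[-8, 13], [3, -5]]  ->  [[-19793, 36487], [-65619, 120964]]
... * rho(a^-1) = [[10, -3], [-3, 1]]  ->  [[-307391, 95866], [-1019082, 317821]]
... * rho(b) = [[-5, -13], [-3, -8]]  ->  [[1249357, 3229155], [4141947, 10705498]]
tr = 1249357 + 10705498 = 11954855

11954855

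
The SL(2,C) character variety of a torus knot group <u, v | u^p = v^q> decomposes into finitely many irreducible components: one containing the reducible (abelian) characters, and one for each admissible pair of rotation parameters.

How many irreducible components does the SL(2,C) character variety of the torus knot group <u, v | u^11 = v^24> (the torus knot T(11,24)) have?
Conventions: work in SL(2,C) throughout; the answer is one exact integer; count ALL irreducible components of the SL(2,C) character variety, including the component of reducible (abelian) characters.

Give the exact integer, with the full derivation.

In the torus knot group T(11,24), u^11 = v^24 is central, so an irreducible representation sends it to +I or -I (Schur).
This locks tr(u) to 2*cos(pi*alpha/11), alpha in 1..10, and tr(v) to 2*cos(pi*beta/24), beta in 1..23, on each component of irreducible characters.
u^11 = (-1)^alpha I and v^24 = (-1)^beta I must agree, so alpha and beta have equal parity.
Enumerate parity-matched pairs: 5*12 odd-odd plus 5*11 even-even gives 115.
components with irreducible characters: 115; plus the single component of reducible (abelian) characters: total 116.

116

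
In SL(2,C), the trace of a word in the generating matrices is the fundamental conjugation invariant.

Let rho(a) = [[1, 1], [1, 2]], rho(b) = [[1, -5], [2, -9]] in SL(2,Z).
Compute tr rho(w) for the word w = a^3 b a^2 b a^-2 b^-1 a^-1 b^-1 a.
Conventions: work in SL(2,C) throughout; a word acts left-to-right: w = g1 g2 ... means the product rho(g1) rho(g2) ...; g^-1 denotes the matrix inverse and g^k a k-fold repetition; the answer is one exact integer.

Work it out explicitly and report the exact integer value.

rho(a) = [[1, 1], [1, 2]]
... * rho(a) = [[1, 1], [1, 2]]  ->  [[2, 3], [3, 5]]
... * rho(a) = [[1, 1], [1, 2]]  ->  [[5, 8], [8, 13]]
... * rho(b) = [[1, -5], [2, -9]]  ->  [[21, -97], [34, -157]]
... * rho(a) = [[1, 1], [1, 2]]  ->  [[-76, -173], [-123, -280]]
... * rho(a) = [[1, 1], [1, 2]]  ->  [[-249, -422], [-403, -683]]
... * rho(b) = [[1, -5], [2, -9]]  ->  [[-1093, 5043], [-1769, 8162]]
... * rho(a^-1) = [[2, -1], [-1, 1]]  ->  [[-7229, 6136], [-11700, 9931]]
... * rho(a^-1) = [[2, -1], [-1, 1]]  ->  [[-20594, 13365], [-33331, 21631]]
... * rho(b^-1) = [[-9, 5], [-2, 1]]  ->  [[158616, -89605], [256717, -145024]]
... * rho(a^-1) = [[2, -1], [-1, 1]]  ->  [[406837, -248221], [658458, -401741]]
... * rho(b^-1) = [[-9, 5], [-2, 1]]  ->  [[-3165091, 1785964], [-5122640, 2890549]]
... * rho(a) = [[1, 1], [1, 2]]  ->  [[-1379127, 406837], [-2232091, 658458]]
tr = -1379127 + 658458 = -720669

-720669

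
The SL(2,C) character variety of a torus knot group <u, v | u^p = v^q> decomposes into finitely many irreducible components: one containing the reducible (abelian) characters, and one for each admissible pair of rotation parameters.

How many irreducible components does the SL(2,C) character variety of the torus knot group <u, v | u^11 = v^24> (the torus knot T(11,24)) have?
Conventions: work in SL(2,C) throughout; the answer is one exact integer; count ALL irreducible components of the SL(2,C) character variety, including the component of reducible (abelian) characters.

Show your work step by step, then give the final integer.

116

In the torus knot group T(11,24), u^11 = v^24 is central, so an irreducible representation sends it to +I or -I (Schur).
This locks tr(u) to 2*cos(pi*alpha/11), alpha in 1..10, and tr(v) to 2*cos(pi*beta/24), beta in 1..23, on each component of irreducible characters.
u^11 = (-1)^alpha I and v^24 = (-1)^beta I must agree, so alpha and beta have equal parity.
Enumerate parity-matched pairs: 5*12 odd-odd plus 5*11 even-even gives 115.
components with irreducible characters: 115; plus the single component of reducible (abelian) characters: total 116.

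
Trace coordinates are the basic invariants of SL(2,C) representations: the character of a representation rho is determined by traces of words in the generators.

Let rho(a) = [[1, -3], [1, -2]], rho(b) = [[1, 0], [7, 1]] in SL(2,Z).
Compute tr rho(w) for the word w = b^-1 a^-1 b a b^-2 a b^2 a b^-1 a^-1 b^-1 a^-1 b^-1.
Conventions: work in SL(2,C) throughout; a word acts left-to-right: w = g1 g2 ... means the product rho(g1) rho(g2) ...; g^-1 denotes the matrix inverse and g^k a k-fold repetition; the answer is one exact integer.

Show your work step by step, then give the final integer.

rho(b^-1) = [[1, 0], [-7, 1]]
... * rho(a^-1) = [[-2, 3], [-1, 1]]  ->  [[-2, 3], [13, -20]]
... * rho(b) = [[1, 0], [7, 1]]  ->  [[19, 3], [-127, -20]]
... * rho(a) = [[1, -3], [1, -2]]  ->  [[22, -63], [-147, 421]]
... * rho(b^-1) = [[1, 0], [-7, 1]]  ->  [[463, -63], [-3094, 421]]
... * rho(b^-1) = [[1, 0], [-7, 1]]  ->  [[904, -63], [-6041, 421]]
... * rho(a) = [[1, -3], [1, -2]]  ->  [[841, -2586], [-5620, 17281]]
... * rho(b) = [[1, 0], [7, 1]]  ->  [[-17261, -2586], [115347, 17281]]
... * rho(b) = [[1, 0], [7, 1]]  ->  [[-35363, -2586], [236314, 17281]]
... * rho(a) = [[1, -3], [1, -2]]  ->  [[-37949, 111261], [253595, -743504]]
... * rho(b^-1) = [[1, 0], [-7, 1]]  ->  [[-816776, 111261], [5458123, -743504]]
... * rho(a^-1) = [[-2, 3], [-1, 1]]  ->  [[1522291, -2339067], [-10172742, 15630865]]
... * rho(b^-1) = [[1, 0], [-7, 1]]  ->  [[17895760, -2339067], [-119588797, 15630865]]
... * rho(a^-1) = [[-2, 3], [-1, 1]]  ->  [[-33452453, 51348213], [223546729, -343135526]]
... * rho(b^-1) = [[1, 0], [-7, 1]]  ->  [[-392889944, 51348213], [2625495411, -343135526]]
tr = -392889944 + -343135526 = -736025470

-736025470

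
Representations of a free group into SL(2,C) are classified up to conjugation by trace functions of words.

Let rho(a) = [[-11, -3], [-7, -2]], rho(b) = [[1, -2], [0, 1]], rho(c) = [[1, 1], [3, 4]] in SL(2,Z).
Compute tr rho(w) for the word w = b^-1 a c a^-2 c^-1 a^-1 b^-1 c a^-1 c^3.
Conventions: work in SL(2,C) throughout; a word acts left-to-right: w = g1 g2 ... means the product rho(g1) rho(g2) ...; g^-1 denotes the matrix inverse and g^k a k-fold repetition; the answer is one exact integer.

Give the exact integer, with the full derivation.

256209215

rho(b^-1) = [[1, 2], [0, 1]]
... * rho(a) = [[-11, -3], [-7, -2]]  ->  [[-25, -7], [-7, -2]]
... * rho(c) = [[1, 1], [3, 4]]  ->  [[-46, -53], [-13, -15]]
... * rho(a^-1) = [[-2, 3], [7, -11]]  ->  [[-279, 445], [-79, 126]]
... * rho(a^-1) = [[-2, 3], [7, -11]]  ->  [[3673, -5732], [1040, -1623]]
... * rho(c^-1) = [[4, -1], [-3, 1]]  ->  [[31888, -9405], [9029, -2663]]
... * rho(a^-1) = [[-2, 3], [7, -11]]  ->  [[-129611, 199119], [-36699, 56380]]
... * rho(b^-1) = [[1, 2], [0, 1]]  ->  [[-129611, -60103], [-36699, -17018]]
... * rho(c) = [[1, 1], [3, 4]]  ->  [[-309920, -370023], [-87753, -104771]]
... * rho(a^-1) = [[-2, 3], [7, -11]]  ->  [[-1970321, 3140493], [-557891, 889222]]
... * rho(c) = [[1, 1], [3, 4]]  ->  [[7451158, 10591651], [2109775, 2998997]]
... * rho(c) = [[1, 1], [3, 4]]  ->  [[39226111, 49817762], [11106766, 14105763]]
... * rho(c) = [[1, 1], [3, 4]]  ->  [[188679397, 238497159], [53424055, 67529818]]
tr = 188679397 + 67529818 = 256209215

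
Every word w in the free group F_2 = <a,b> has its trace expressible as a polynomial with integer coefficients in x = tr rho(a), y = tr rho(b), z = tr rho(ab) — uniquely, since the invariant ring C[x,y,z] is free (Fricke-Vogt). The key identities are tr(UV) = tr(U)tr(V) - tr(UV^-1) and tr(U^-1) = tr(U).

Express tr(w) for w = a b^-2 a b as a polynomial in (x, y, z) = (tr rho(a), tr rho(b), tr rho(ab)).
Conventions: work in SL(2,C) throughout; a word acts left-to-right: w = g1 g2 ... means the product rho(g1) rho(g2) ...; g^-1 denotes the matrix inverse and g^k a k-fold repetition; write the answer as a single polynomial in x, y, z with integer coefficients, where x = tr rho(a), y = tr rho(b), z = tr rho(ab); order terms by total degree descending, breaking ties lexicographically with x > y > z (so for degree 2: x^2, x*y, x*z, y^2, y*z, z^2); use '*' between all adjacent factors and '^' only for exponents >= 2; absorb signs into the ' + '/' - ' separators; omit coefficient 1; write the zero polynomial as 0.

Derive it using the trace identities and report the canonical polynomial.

x*y^2*z - y^3 - y*z^2 - x*z + 3*y

trace(a b a) = trace(a) trace(b a) - trace(b) = x*z - y
trace(a b a b) = trace(a b) trace(a b) - trace(1) = z^2 - 2
trace(a b a b^-1) = trace(a b a) trace(b) - trace(a b a b) = x*y*z - y^2 - z^2 + 2
trace(a b^-2 a b) = trace(a b a b^-1) trace(b) - trace(a b a) = x*y^2*z - y^3 - y*z^2 - x*z + 3*y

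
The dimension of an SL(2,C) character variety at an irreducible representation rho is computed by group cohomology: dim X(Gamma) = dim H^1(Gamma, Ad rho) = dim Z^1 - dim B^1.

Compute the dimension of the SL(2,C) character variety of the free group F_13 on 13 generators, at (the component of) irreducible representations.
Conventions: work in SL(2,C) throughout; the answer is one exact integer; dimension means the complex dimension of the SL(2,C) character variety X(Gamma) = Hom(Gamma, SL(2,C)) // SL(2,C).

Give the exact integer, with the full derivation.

36

The free group F_13: 13 generators, no relators.
So Z^1 = (sl_2)^13 in full: dim Z^1 = 39.
At an irreducible rho the centralizer of the image in sl_2 is 0, so the coboundary map sl_2 -> Z^1 is injective: dim B^1 = 3.
Therefore dim X = 39 - 3 = 36.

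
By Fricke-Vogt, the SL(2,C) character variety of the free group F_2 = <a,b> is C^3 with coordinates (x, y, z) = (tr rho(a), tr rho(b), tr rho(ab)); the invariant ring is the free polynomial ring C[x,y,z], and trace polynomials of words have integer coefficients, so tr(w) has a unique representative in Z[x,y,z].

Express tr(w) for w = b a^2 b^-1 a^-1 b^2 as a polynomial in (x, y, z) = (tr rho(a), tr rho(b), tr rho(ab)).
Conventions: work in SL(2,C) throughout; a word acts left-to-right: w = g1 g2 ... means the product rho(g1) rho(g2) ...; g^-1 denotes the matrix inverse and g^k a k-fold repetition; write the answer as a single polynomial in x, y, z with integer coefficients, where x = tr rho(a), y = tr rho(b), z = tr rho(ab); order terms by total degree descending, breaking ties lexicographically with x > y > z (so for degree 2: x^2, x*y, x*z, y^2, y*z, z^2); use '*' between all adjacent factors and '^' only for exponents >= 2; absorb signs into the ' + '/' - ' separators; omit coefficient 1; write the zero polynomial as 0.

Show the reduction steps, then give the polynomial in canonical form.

tr(b^2 a) = tr(b) tr(a b) - tr(a)   [square of b] = y*z - x
so tr(b^2) = tr(b) tr(b) - tr(1)   [square of b] = y^2 - 2
reduce: tr(b^2 a^2) = tr(a) tr(b^2 a) - tr(b^2)   [square of a] = x*y*z - x^2 - y^2 + 2
reduce: tr(a^3 b^2) = tr(a) tr(b^2 a^2) - tr(b^2 a)   [square of a] = x^2*y*z - x^3 - x*y^2 - y*z + 3*x
so tr(a b a) = tr(a) tr(b a) - tr(b)   [square of a] = x*z - y
tr(a^3 b) = tr(a) tr(a b a) - tr(a b)   [square of a] = x^2*z - x*y - z
so tr(a b^3 a^2) = tr(b) tr(a^3 b^2) - tr(a^3 b)   [square of b] = x^2*y^2*z - x^3*y - x*y^3 - x^2*z - y^2*z + 4*x*y + z
tr(a b a b) = tr(a b) tr(a b) - tr(1)   [split at a repeated a] = z^2 - 2
so tr(b a b^2 a) = tr(b) tr(a b a b) - tr(a b a)   [square of b] = y*z^2 - x*z - y
so tr(b a b^2) = tr(b) tr(b a b) - tr(b a)   [square of b] = y^2*z - x*y - z
so tr(b a^2 b a b) = tr(a) tr(b a b^2 a) - tr(b a b^2)   [square of a] = x*y*z^2 - x^2*z - y^2*z + z
tr(b a^2 b a) = tr(a) tr(b a b a) - tr(b a b)   [square of a] = x*z^2 - y*z - x
so tr(a b^3 a^2 b) = tr(b) tr(b a^2 b a b) - tr(b a^2 b a)   [square of b] = x*y^2*z^2 - x^2*y*z - y^3*z - x*z^2 + 2*y*z + x
tr(b^3 a^2 b^-1 a) = tr(a b^3 a^2) tr(b) - tr(a b^3 a^2 b)   [inverse elimination on b] = x^2*y^3*z - x^3*y^2 - x*y^4 - x*y^2*z^2 + 4*x*y^2 + x*z^2 - y*z - x
reduce: tr(b a^2 b^-1 a^-1 b^2) = tr(b^3 a^2 b^-1) tr(a) - tr(b^3 a^2 b^-1 a)   [inverse elimination on a] = -x^2*y^3*z + x^3*y^2 + x*y^4 + x*y^2*z^2 + x^2*y*z - x^3 - 5*x*y^2 - x*z^2 + y*z + 3*x

-x^2*y^3*z + x^3*y^2 + x*y^4 + x*y^2*z^2 + x^2*y*z - x^3 - 5*x*y^2 - x*z^2 + y*z + 3*x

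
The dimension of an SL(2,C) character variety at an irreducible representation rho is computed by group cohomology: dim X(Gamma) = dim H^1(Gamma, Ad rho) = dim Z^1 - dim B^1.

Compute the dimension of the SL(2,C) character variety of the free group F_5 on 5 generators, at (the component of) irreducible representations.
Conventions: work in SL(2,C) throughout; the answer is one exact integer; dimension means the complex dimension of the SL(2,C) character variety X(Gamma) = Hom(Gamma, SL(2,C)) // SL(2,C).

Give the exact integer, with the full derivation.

Gamma = F_5 has 5 generators and no relators.
A cocycle picks one sl_2 vector per generator freely, giving dim Z^1 = 3*5 = 15.
dim B^1 = 3: the coboundary map is injective because an irreducible image has centralizer 0 in sl_2.
dim H^1 = 15 - 3 = 12, which is dim X.

12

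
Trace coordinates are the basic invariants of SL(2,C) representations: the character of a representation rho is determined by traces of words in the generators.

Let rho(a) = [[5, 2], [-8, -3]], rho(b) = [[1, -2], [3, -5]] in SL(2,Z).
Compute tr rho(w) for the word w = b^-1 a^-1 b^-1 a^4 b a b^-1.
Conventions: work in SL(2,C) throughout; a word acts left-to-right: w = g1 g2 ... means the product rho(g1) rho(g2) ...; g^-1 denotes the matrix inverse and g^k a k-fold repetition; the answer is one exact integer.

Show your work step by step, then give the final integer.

1422702

rho(b^-1) = [[-5, 2], [-3, 1]]
... * rho(a^-1) = [[-3, -2], [8, 5]]  ->  [[31, 20], [17, 11]]
... * rho(b^-1) = [[-5, 2], [-3, 1]]  ->  [[-215, 82], [-118, 45]]
... * rho(a) = [[5, 2], [-8, -3]]  ->  [[-1731, -676], [-950, -371]]
... * rho(a) = [[5, 2], [-8, -3]]  ->  [[-3247, -1434], [-1782, -787]]
... * rho(a) = [[5, 2], [-8, -3]]  ->  [[-4763, -2192], [-2614, -1203]]
... * rho(a) = [[5, 2], [-8, -3]]  ->  [[-6279, -2950], [-3446, -1619]]
... * rho(b) = [[1, -2], [3, -5]]  ->  [[-15129, 27308], [-8303, 14987]]
... * rho(a) = [[5, 2], [-8, -3]]  ->  [[-294109, -112182], [-161411, -61567]]
... * rho(b^-1) = [[-5, 2], [-3, 1]]  ->  [[1807091, -700400], [991756, -384389]]
tr = 1807091 + -384389 = 1422702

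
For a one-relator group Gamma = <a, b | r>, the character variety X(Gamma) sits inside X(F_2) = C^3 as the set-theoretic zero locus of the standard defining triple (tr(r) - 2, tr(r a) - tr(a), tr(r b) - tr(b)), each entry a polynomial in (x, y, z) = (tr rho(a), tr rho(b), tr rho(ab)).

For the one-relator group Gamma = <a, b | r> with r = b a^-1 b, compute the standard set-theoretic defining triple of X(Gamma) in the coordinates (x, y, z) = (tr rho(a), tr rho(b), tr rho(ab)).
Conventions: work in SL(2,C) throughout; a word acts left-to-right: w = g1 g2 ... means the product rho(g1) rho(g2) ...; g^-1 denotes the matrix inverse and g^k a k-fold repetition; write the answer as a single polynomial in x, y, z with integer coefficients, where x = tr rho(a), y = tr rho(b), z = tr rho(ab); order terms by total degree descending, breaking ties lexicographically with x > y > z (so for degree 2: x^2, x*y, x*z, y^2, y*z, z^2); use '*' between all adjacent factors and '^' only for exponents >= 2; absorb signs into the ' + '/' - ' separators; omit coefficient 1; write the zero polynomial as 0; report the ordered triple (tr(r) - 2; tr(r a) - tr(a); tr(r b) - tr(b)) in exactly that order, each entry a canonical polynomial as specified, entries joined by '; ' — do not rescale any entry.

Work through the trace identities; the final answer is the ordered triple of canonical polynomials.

reduce: trace(b^2) = trace(b)*trace(b) - trace(1) = y^2 - 2
so trace(b^2 a) = trace(b)*trace(a b) - trace(a) = y*z - x
trace(b a^-1 b) = trace(b^2)*trace(a) - trace(b^2 a) = x*y^2 - y*z - x
trace(b a b a) = trace(a b)*trace(a b) - trace(1)   [split at repeated a] = z^2 - 2
so trace(b a^-1 b a) = trace(b a b)*trace(a) - trace(b a b a) = x*y*z - x^2 - z^2 + 2
so trace(b^3) = trace(b)*trace(b^2) - trace(b) = y^3 - 3*y
trace(b^3 a) = trace(b)*trace(b a b) - trace(b a) = y^2*z - x*y - z
trace(b a^-1 b^2) = trace(b^3)*trace(a) - trace(b^3 a) = x*y^3 - y^2*z - 2*x*y + z
assemble the triple (trace(r) - 2; trace(r a) - x; trace(r b) - y)

x*y^2 - y*z - x - 2; x*y*z - x^2 - z^2 - x + 2; x*y^3 - y^2*z - 2*x*y - y + z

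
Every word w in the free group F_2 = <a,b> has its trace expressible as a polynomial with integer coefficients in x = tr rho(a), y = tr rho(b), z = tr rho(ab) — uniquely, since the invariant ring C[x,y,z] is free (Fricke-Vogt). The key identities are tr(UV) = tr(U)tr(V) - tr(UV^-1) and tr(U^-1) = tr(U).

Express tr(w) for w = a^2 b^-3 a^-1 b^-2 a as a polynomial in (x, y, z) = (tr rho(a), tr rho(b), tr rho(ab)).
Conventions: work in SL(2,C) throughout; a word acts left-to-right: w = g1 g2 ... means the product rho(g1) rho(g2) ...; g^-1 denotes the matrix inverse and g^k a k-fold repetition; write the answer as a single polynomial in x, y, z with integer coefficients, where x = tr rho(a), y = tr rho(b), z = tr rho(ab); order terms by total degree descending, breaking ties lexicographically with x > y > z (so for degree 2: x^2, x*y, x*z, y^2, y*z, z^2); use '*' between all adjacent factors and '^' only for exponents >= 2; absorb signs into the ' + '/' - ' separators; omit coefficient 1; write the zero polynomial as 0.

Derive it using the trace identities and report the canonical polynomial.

trace(a^2) = trace(a) * trace(a) - trace(1) = x^2 - 2
trace(a^3) = trace(a) * trace(a^2) - trace(a) = x^3 - 3*x
next, trace(b a^2) = trace(a) * trace(b a) - trace(b) = x*z - y
trace(a^3 b) = trace(a) * trace(b a^2) - trace(b a) = x^2*z - x*y - z
and trace(a^3 b^-1) = trace(a^3) * trace(b) - trace(a^3 b) = x^3*y - x^2*z - 2*x*y + z
trace(b^-2 a^3) = trace(a^3 b^-1) * trace(b) - trace(a^3) = x^3*y^2 - x^2*y*z - x^3 - 2*x*y^2 + y*z + 3*x
and trace(b^-1 a^3 b^-2) = trace(b^-2 a^3) * trace(b) - trace(b^-2 a^3 b) = x^3*y^3 - x^2*y^2*z - 2*x^3*y - 2*x*y^3 + x^2*z + y^2*z + 5*x*y - z
next, trace(b^-2 a^3 b^-2) = trace(b^-1 a^3 b^-2) * trace(b) - trace(b^-1 a^3 b^-1) = x^3*y^4 - x^2*y^3*z - 3*x^3*y^2 - 2*x*y^4 + 2*x^2*y*z + y^3*z + x^3 + 7*x*y^2 - 2*y*z - 3*x
and trace(a^4) = trace(a) * trace(a^3) - trace(a^2) = x^4 - 4*x^2 + 2
next, trace(a^4 b) = trace(a) * trace(b a^3) - trace(b a^2) = x^3*z - x^2*y - 2*x*z + y
next, trace(a b^-1 a^3) = trace(a^4) * trace(b) - trace(a^4 b) = x^4*y - x^3*z - 3*x^2*y + 2*x*z + y
trace(b a b a) = trace(b a) * trace(b a) - trace(1)   [split at repeated b] = z^2 - 2
next, trace(b a b) = trace(b) * trace(a b) - trace(a) = y*z - x
trace(a b a b a) = trace(a) * trace(b a b a) - trace(b a b) = x*z^2 - y*z - x
trace(a^3 b a b) = trace(a) * trace(a b a b a) - trace(a b a b) = x^2*z^2 - x*y*z - x^2 - z^2 + 2
trace(a b^-1 a^3 b) = trace(a^3 b a) * trace(b) - trace(a^3 b a b) = x^3*y*z - x^2*y^2 - x^2*z^2 - x*y*z + x^2 + y^2 + z^2 - 2
trace(a b^-1 a^3 b^-1) = trace(a b^-1 a^3) * trace(b) - trace(a b^-1 a^3 b) = x^4*y^2 - 2*x^3*y*z - 2*x^2*y^2 + x^2*z^2 + 3*x*y*z - x^2 - z^2 + 2
trace(a^3 b^-2 a b^-1) = trace(a b^-1 a^3 b^-1) * trace(b) - trace(a b^-1 a^3) = x^4*y^3 - 2*x^3*y^2*z - x^4*y - 2*x^2*y^3 + x^2*y*z^2 + x^3*z + 3*x*y^2*z + 2*x^2*y - y*z^2 - 2*x*z + y
and trace(a^3 b^-2 a) = trace(a^4 b^-1) * trace(b) - trace(a^4) = x^4*y^2 - x^3*y*z - x^4 - 3*x^2*y^2 + 2*x*y*z + 4*x^2 + y^2 - 2
next, trace(b^-2 a^3 b^-2 a) = trace(a^3 b^-2 a b^-1) * trace(b) - trace(a^3 b^-2 a) = x^4*y^4 - 2*x^3*y^3*z - 2*x^4*y^2 - 2*x^2*y^4 + x^2*y^2*z^2 + 2*x^3*y*z + 3*x*y^3*z + x^4 + 5*x^2*y^2 - y^2*z^2 - 4*x*y*z - 4*x^2 + 2
and trace(b^-1 a^-1 b^-2 a^3 b^-1) = trace(b^-2 a^3 b^-2) * trace(a) - trace(b^-2 a^3 b^-2 a) = x^3*y^3*z - x^4*y^2 - x^2*y^2*z^2 - 2*x*y^3*z + 2*x^2*y^2 + y^2*z^2 + 2*x*y*z + x^2 - 2
and trace(b^-1 a^3 b^-1 a^-1) = trace(b^-1 a^3 b^-1) * trace(a) - trace(b^-1 a^3 b^-1 a) = x^3*y*z - x^4 - x^2*z^2 - 2*x*y*z + 4*x^2 + z^2 - 2
trace(a^2 b^-1) = trace(a^2) * trace(b) - trace(a^2 b) = x^2*y - x*z - y
next, trace(b^-1 a^-1 b^-2 a^3) = trace(b^-1 a^3 b^-1 a^-1) * trace(b) - trace(b^-1 a^3 b^-1 a^-1 b) = x^3*y^2*z - x^4*y - x^2*y*z^2 - 2*x*y^2*z + 3*x^2*y + y*z^2 + x*z - y
next, trace(a^2 b^-3 a^-1 b^-2 a) = trace(b^-1 a^-1 b^-2 a^3 b^-1) * trace(b) - trace(b^-1 a^-1 b^-2 a^3) = x^3*y^4*z - x^4*y^3 - x^2*y^3*z^2 - x^3*y^2*z - 2*x*y^4*z + x^4*y + 2*x^2*y^3 + x^2*y*z^2 + y^3*z^2 + 4*x*y^2*z - 2*x^2*y - y*z^2 - x*z - y

x^3*y^4*z - x^4*y^3 - x^2*y^3*z^2 - x^3*y^2*z - 2*x*y^4*z + x^4*y + 2*x^2*y^3 + x^2*y*z^2 + y^3*z^2 + 4*x*y^2*z - 2*x^2*y - y*z^2 - x*z - y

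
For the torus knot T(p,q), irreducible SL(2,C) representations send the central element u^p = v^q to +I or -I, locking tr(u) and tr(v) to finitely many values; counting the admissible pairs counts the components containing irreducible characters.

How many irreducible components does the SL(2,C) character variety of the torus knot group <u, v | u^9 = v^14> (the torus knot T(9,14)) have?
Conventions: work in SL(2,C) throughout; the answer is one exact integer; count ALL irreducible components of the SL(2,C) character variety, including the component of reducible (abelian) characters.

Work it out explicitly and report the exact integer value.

Gamma = < u, v | u^9 = v^14 > (torus knot T(9,14)); the central element u^9 = v^14 acts as +I or -I in any irreducible SL(2,C) representation.
On an irreducible component, tr(u) is locked at 2*cos(pi*alpha/9) for some alpha in 1..8, and tr(v) at 2*cos(pi*beta/14) for some beta in 1..13.
Consistency of u^9 = (-1)^alpha I with v^14 = (-1)^beta I forces alpha = beta (mod 2).
Enumerate parity-matched pairs: 4*7 odd-odd plus 4*6 even-even gives 52.
Total: 52 irreducible-character components + 1 reducible (abelian) component = 53.

53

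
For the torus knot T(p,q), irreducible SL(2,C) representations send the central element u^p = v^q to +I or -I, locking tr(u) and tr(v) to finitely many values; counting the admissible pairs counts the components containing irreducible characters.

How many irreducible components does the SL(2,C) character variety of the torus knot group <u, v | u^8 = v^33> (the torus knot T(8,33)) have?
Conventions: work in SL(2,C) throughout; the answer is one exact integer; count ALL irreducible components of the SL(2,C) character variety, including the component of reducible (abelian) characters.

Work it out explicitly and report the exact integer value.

113

For T(8,33): irreducibility forces the central element u^8 = v^33 to one of +I, -I.
This locks tr(u) to 2*cos(pi*alpha/8), alpha in 1..7, and tr(v) to 2*cos(pi*beta/33), beta in 1..32, on each component of irreducible characters.
The two central values (-1)^alpha I and (-1)^beta I must be the same matrix, so alpha and beta share a parity.
count pairs: odd alpha (4 choices) x odd beta (16), plus even alpha (3) x even beta (16): 4*16 + 3*16 = 112.
components with irreducible characters: 112; plus the single component of reducible (abelian) characters: total 113.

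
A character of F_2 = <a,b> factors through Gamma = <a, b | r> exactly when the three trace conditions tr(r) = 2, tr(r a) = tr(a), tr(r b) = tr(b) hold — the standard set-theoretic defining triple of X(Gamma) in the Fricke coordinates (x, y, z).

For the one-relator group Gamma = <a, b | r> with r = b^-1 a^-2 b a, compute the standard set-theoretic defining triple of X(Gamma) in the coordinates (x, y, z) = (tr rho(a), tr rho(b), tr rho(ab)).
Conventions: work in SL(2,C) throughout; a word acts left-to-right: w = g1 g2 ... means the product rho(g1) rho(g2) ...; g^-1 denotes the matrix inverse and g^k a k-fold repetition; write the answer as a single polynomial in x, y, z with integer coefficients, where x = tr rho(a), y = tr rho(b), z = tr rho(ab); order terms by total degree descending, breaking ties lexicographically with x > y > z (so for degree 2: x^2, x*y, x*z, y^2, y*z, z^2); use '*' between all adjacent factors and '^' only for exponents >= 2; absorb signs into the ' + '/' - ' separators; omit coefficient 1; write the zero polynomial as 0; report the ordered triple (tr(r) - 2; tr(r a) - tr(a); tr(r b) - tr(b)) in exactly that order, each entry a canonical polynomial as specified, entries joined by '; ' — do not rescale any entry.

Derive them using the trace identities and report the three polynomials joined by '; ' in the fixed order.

-x^2*y*z + x^3 + x*y^2 + x*z^2 - 3*x - 2; -x^3*y*z + x^4 + x^2*y^2 + x^2*z^2 - 4*x^2 - x + 2; x*y - y - z

use: tr(b a b) = tr(b)*tr(a b) - tr(a) = y*z - x
tr(b a b a) = tr(a b)*tr(a b) - tr(1)   [split at repeated a] = z^2 - 2
use: tr(a^-1 b a b) = tr(b a b)*tr(a) - tr(b a b a) = x*y*z - x^2 - z^2 + 2
tr(a^-1 b a b^-1) = tr(a^-1 b a)*tr(b) - tr(a^-1 b a b) = -x*y*z + x^2 + y^2 + z^2 - 2
use: tr(b^-1 a^-2 b a) = tr(a^-1 b a b^-1)*tr(a) - tr(a^-1 b a b^-1 a) = -x^2*y*z + x^3 + x*y^2 + x*z^2 - 3*x
use: tr(a^2 b) = tr(a)*tr(b a) - tr(b)  (reduce the a square) = x*z - y
tr(a^2) = tr(a)*tr(a) - tr(1)  (reduce the a square) = x^2 - 2
use: tr(b a^2 b) = tr(b)*tr(a^2 b) - tr(a^2)  (reduce the b square) = x*y*z - x^2 - y^2 + 2
apply: tr(b a^2 b a) = tr(a)*tr(b a b a) - tr(b a b)  (reduce the a square) = x*z^2 - y*z - x
tr(a^-1 b a^2 b) = tr(b a^2 b)*tr(a) - tr(b a^2 b a)  (eliminate a^-1) = x^2*y*z - x^3 - x*y^2 - x*z^2 + y*z + 3*x
tr(b a^2 b^-1 a^-1) = tr(a^-1 b a^2)*tr(b) - tr(a^-1 b a^2 b)  (eliminate b^-1) = -x^2*y*z + x^3 + x*y^2 + x*z^2 - 3*x
tr(b^-1 a^-2 b a^2) = tr(b a^2 b^-1 a^-1)*tr(a) - tr(b a^2 b^-1)  (eliminate a^-1) = -x^3*y*z + x^4 + x^2*y^2 + x^2*z^2 - 4*x^2 + 2
tr(a^-1 b) = tr(b)*tr(a) - tr(b a)   [inverse elimination on a] = x*y - z
assemble the triple (tr(r) - 2; tr(r a) - x; tr(r b) - y)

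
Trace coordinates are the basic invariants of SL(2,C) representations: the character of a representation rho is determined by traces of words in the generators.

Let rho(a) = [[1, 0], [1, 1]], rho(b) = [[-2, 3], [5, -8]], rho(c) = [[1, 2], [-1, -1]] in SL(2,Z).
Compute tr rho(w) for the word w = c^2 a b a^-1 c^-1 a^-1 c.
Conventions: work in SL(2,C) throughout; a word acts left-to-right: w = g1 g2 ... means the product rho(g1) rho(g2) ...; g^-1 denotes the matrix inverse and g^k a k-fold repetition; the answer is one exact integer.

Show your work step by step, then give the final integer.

rho(c) = [[1, 2], [-1, -1]]
... * rho(c) = [[1, 2], [-1, -1]]  ->  [[-1, 0], [0, -1]]
... * rho(a) = [[1, 0], [1, 1]]  ->  [[-1, 0], [-1, -1]]
... * rho(b) = [[-2, 3], [5, -8]]  ->  [[2, -3], [-3, 5]]
... * rho(a^-1) = [[1, 0], [-1, 1]]  ->  [[5, -3], [-8, 5]]
... * rho(c^-1) = [[-1, -2], [1, 1]]  ->  [[-8, -13], [13, 21]]
... * rho(a^-1) = [[1, 0], [-1, 1]]  ->  [[5, -13], [-8, 21]]
... * rho(c) = [[1, 2], [-1, -1]]  ->  [[18, 23], [-29, -37]]
tr = 18 + -37 = -19

-19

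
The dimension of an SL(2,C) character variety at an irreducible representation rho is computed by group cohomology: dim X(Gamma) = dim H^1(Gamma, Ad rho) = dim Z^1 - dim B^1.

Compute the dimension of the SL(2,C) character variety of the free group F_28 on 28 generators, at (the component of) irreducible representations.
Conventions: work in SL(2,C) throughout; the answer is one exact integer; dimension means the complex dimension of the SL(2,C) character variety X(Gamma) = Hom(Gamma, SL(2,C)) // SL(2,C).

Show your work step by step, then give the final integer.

81

Here Gamma is free of rank 28 — no relator constrains a cocycle.
So Z^1 = (sl_2)^28 in full: dim Z^1 = 84.
Irreducibility makes the coboundary map sl_2 -> Z^1 injective (trivial centralizer), so dim B^1 = 3.
Therefore dim X = 84 - 3 = 81.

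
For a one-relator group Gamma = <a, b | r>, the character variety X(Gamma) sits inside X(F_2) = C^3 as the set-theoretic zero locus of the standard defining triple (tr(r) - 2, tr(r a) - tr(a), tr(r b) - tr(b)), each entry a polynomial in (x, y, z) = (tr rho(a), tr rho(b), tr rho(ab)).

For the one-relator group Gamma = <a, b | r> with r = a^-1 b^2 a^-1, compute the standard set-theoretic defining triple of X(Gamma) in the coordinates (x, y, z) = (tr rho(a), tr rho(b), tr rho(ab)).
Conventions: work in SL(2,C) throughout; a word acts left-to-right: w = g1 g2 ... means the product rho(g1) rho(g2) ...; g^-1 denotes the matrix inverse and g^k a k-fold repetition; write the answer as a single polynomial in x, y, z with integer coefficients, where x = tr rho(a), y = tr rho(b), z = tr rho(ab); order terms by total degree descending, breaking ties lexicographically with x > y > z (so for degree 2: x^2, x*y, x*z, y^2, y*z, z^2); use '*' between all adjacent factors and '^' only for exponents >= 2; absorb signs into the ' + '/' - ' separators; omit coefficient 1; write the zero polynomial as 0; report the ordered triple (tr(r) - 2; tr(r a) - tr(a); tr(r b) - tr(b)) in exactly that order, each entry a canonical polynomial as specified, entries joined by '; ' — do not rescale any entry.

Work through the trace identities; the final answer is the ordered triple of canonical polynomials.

next, trace(b^2) = trace(b) * trace(b) - trace(1) = y^2 - 2
next, trace(b^2 a) = trace(b) * trace(a b) - trace(a) = y*z - x
and trace(a^-1 b^2) = trace(b^2) * trace(a) - trace(b^2 a) = x*y^2 - y*z - x
and trace(a^-1 b^2 a^-1) = trace(a^-1 b^2) * trace(a) - trace(a^-1 b^2 a) = x^2*y^2 - x*y*z - x^2 - y^2 + 2
and trace(b^3) = trace(b) * trace(b^2) - trace(b)   [square of b] = y^3 - 3*y
trace(b^3 a) = trace(b) * trace(a b^2) - trace(a b)   [square of b] = y^2*z - x*y - z
trace(b a^-1 b^2) = trace(b^3) * trace(a) - trace(b^3 a)   [inverse elimination on a] = x*y^3 - y^2*z - 2*x*y + z
trace(a b a b) = trace(a b) * trace(a b) - trace(1)   [split at a repeated a] = z^2 - 2
next, trace(a b a) = trace(a) * trace(b a) - trace(b)   [square of a] = x*z - y
and trace(b^2 a b a) = trace(b) * trace(a b a b) - trace(a b a)   [square of b] = y*z^2 - x*z - y
trace(b a^-1 b^2 a) = trace(b^2 a b) * trace(a) - trace(b^2 a b a)   [inverse elimination on a] = x*y^2*z - x^2*y - y*z^2 + y
and trace(a^-1 b^2 a^-1 b) = trace(b a^-1 b^2) * trace(a) - trace(b a^-1 b^2 a)   [inverse elimination on a] = x^2*y^3 - 2*x*y^2*z - x^2*y + y*z^2 + x*z - y
assemble the triple (trace(r) - 2; trace(r a) - x; trace(r b) - y)

x^2*y^2 - x*y*z - x^2 - y^2; x*y^2 - y*z - 2*x; x^2*y^3 - 2*x*y^2*z - x^2*y + y*z^2 + x*z - 2*y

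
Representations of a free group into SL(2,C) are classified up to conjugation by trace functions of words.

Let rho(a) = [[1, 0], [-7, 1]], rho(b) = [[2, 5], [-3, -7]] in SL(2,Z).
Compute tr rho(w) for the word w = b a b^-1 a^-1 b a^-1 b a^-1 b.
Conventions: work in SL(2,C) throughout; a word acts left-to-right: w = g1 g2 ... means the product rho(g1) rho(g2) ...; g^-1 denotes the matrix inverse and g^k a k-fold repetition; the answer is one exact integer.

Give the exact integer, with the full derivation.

-5510930

rho(b) = [[2, 5], [-3, -7]]
... * rho(a) = [[1, 0], [-7, 1]]  ->  [[-33, 5], [46, -7]]
... * rho(b^-1) = [[-7, -5], [3, 2]]  ->  [[246, 175], [-343, -244]]
... * rho(a^-1) = [[1, 0], [7, 1]]  ->  [[1471, 175], [-2051, -244]]
... * rho(b) = [[2, 5], [-3, -7]]  ->  [[2417, 6130], [-3370, -8547]]
... * rho(a^-1) = [[1, 0], [7, 1]]  ->  [[45327, 6130], [-63199, -8547]]
... * rho(b) = [[2, 5], [-3, -7]]  ->  [[72264, 183725], [-100757, -256166]]
... * rho(a^-1) = [[1, 0], [7, 1]]  ->  [[1358339, 183725], [-1893919, -256166]]
... * rho(b) = [[2, 5], [-3, -7]]  ->  [[2165503, 5505620], [-3019340, -7676433]]
tr = 2165503 + -7676433 = -5510930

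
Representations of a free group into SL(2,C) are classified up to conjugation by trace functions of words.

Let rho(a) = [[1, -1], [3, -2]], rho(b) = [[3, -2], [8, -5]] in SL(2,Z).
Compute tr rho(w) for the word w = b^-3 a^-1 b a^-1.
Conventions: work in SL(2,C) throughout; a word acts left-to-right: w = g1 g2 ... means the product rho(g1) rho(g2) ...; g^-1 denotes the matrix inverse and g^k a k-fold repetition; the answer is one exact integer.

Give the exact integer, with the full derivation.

-17

rho(b^-1) = [[-5, 2], [-8, 3]]
... * rho(b^-1) = [[-5, 2], [-8, 3]]  ->  [[9, -4], [16, -7]]
... * rho(b^-1) = [[-5, 2], [-8, 3]]  ->  [[-13, 6], [-24, 11]]
... * rho(a^-1) = [[-2, 1], [-3, 1]]  ->  [[8, -7], [15, -13]]
... * rho(b) = [[3, -2], [8, -5]]  ->  [[-32, 19], [-59, 35]]
... * rho(a^-1) = [[-2, 1], [-3, 1]]  ->  [[7, -13], [13, -24]]
tr = 7 + -24 = -17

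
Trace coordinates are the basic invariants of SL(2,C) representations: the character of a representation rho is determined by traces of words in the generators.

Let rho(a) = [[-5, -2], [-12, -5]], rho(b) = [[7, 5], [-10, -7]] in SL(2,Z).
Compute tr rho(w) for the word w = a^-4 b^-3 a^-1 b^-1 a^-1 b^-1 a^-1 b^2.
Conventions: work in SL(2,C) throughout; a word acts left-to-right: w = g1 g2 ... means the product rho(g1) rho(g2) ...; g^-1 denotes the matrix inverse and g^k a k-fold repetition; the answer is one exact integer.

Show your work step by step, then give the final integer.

-620091880

rho(a^-1) = [[-5, 2], [12, -5]]
... * rho(a^-1) = [[-5, 2], [12, -5]]  ->  [[49, -20], [-120, 49]]
... * rho(a^-1) = [[-5, 2], [12, -5]]  ->  [[-485, 198], [1188, -485]]
... * rho(a^-1) = [[-5, 2], [12, -5]]  ->  [[4801, -1960], [-11760, 4801]]
... * rho(b^-1) = [[-7, -5], [10, 7]]  ->  [[-53207, -37725], [130330, 92407]]
... * rho(b^-1) = [[-7, -5], [10, 7]]  ->  [[-4801, 1960], [11760, -4801]]
... * rho(b^-1) = [[-7, -5], [10, 7]]  ->  [[53207, 37725], [-130330, -92407]]
... * rho(a^-1) = [[-5, 2], [12, -5]]  ->  [[186665, -82211], [-457234, 201375]]
... * rho(b^-1) = [[-7, -5], [10, 7]]  ->  [[-2128765, -1508802], [5214388, 3695795]]
... * rho(a^-1) = [[-5, 2], [12, -5]]  ->  [[-7461799, 3286480], [18277600, -8050199]]
... * rho(b^-1) = [[-7, -5], [10, 7]]  ->  [[85097393, 60314355], [-208445190, -147739393]]
... * rho(a^-1) = [[-5, 2], [12, -5]]  ->  [[298285295, -131376989], [-730646766, 321806585]]
... * rho(b) = [[7, 5], [-10, -7]]  ->  [[3401766955, 2411065398], [-8332593212, -5905879925]]
... * rho(b) = [[7, 5], [-10, -7]]  ->  [[-298285295, 131376989], [730646766, -321806585]]
tr = -298285295 + -321806585 = -620091880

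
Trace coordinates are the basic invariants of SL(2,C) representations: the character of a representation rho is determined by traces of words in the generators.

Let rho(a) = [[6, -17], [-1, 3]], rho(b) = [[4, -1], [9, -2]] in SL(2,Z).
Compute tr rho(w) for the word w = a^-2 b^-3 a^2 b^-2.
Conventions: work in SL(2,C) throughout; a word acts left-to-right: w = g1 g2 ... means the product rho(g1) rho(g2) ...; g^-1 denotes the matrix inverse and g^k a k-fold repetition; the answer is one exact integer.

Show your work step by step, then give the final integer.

rho(a^-1) = [[3, 17], [1, 6]]
... * rho(a^-1) = [[3, 17], [1, 6]]  ->  [[26, 153], [9, 53]]
... * rho(b^-1) = [[-2, 1], [-9, 4]]  ->  [[-1429, 638], [-495, 221]]
... * rho(b^-1) = [[-2, 1], [-9, 4]]  ->  [[-2884, 1123], [-999, 389]]
... * rho(b^-1) = [[-2, 1], [-9, 4]]  ->  [[-4339, 1608], [-1503, 557]]
... * rho(a) = [[6, -17], [-1, 3]]  ->  [[-27642, 78587], [-9575, 27222]]
... * rho(a) = [[6, -17], [-1, 3]]  ->  [[-244439, 705675], [-84672, 244441]]
... * rho(b^-1) = [[-2, 1], [-9, 4]]  ->  [[-5862197, 2578261], [-2030625, 893092]]
... * rho(b^-1) = [[-2, 1], [-9, 4]]  ->  [[-11479955, 4450847], [-3976578, 1541743]]
tr = -11479955 + 1541743 = -9938212

-9938212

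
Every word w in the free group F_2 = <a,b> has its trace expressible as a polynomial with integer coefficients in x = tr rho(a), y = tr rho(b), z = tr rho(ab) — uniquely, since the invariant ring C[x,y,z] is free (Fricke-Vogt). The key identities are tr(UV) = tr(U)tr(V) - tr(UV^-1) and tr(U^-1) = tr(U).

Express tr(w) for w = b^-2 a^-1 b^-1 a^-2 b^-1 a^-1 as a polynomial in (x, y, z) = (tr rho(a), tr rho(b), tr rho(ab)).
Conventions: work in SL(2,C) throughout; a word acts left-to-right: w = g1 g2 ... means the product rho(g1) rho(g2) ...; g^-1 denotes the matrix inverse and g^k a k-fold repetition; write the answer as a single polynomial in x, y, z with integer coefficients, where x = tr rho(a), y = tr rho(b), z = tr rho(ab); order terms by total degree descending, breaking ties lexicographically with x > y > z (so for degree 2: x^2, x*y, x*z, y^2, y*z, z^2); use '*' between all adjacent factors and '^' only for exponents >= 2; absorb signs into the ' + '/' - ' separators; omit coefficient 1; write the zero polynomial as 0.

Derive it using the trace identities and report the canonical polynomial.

x*y*z^3 - x^2*z^2 - y^2*z^2 + 2

trace(b^-1) = trace(b) = y
trace(b^-1 a) = trace(a) * trace(b) - trace(a b)  (eliminate b^-1) = x*y - z
trace(b^-1 a^-1) = trace(b^-1) * trace(a) - trace(b^-1 a)  (eliminate a^-1) = z
trace(b^-1 a^-1 b^-1) = trace(b^-1 a^-1) * trace(b) - trace(b^-1 a^-1 b)  (eliminate b^-1) = y*z - x
trace(a b a) = trace(a) * trace(b a) - trace(b)  (reduce the a square) = x*z - y
trace(a b a b) = trace(b a) * trace(b a) - trace(1)  (split on b) = z^2 - 2
trace(b^-1 a b a) = trace(a b a) * trace(b) - trace(a b a b)  (eliminate b^-1) = x*y*z - y^2 - z^2 + 2
trace(a^-1 b^-1 a b) = trace(b^-1 a b) * trace(a) - trace(b^-1 a b a)  (eliminate a^-1) = -x*y*z + x^2 + y^2 + z^2 - 2
trace(b^-1 a^-1 b^-1 a) = trace(a^-1 b^-1 a) * trace(b) - trace(a^-1 b^-1 a b)  (eliminate b^-1) = x*y*z - x^2 - z^2 + 2
trace(b^-1 a^-1 b^-1 a^-1) = trace(b^-1 a^-1 b^-1) * trace(a) - trace(b^-1 a^-1 b^-1 a)  (eliminate a^-1) = z^2 - 2
trace(a^-1 b^-1 a^-1 b^-1 a^-1) = trace(b^-1 a^-1 b^-1 a^-1) * trace(a) - trace(b^-1 a^-1 b^-1)  (eliminate a^-1) = x*z^2 - y*z - x
trace(b^-1 a b a b^-1) = trace(a b a b^-1) * trace(b) - trace(a b a)  (eliminate b^-1) = x*y^2*z - y^3 - y*z^2 - x*z + 3*y
trace(a^2 b a) = trace(a) * trace(b a^2) - trace(b a)  (reduce the a square) = x^2*z - x*y - z
trace(a b a b^-1 a) = trace(a^2 b a) * trace(b) - trace(a^2 b a b)  (eliminate b^-1) = x^2*y*z - x*y^2 - x*z^2 + x
trace(a b a b a b) = trace(b a) * trace(b a b a) - trace(b^-1 a^-1)  (split on b) = z^3 - 3*z
trace(a b a b^-1 a b) = trace(a b a b a) * trace(b) - trace(a b a b a b)  (eliminate b^-1) = x*y*z^2 - y^2*z - z^3 - x*y + 3*z
trace(b^-1 a b a b^-1 a) = trace(a b a b^-1 a) * trace(b) - trace(a b a b^-1 a b)  (eliminate b^-1) = x^2*y^2*z - x*y^3 - 2*x*y*z^2 + y^2*z + z^3 + 2*x*y - 3*z
trace(b a b^-1 a^-1 b^-1 a) = trace(b^-1 a b a b^-1) * trace(a) - trace(b^-1 a b a b^-1 a)  (eliminate a^-1) = x*y*z^2 - x^2*z - y^2*z - z^3 + x*y + 3*z
trace(b^-1 a^-1 b^-1 a^-1 b a) = trace(b a b^-1 a^-1 b^-1) * trace(a) - trace(b a b^-1 a^-1 b^-1 a)  (eliminate a^-1) = -x*y*z^2 + x^2*z + y^2*z + z^3 - 3*z
trace(a^-1 b^-1 a^-1 b^-1 a^-1 b) = trace(b^-1 a^-1 b^-1 a^-1 b) * trace(a) - trace(b^-1 a^-1 b^-1 a^-1 b a)  (eliminate a^-1) = x*y*z^2 - y^2*z - z^3 - x*y + 3*z
trace(b^-1 a^-1 b^-1 a^-1 b^-1 a^-1) = trace(a^-1 b^-1 a^-1 b^-1 a^-1) * trace(b) - trace(a^-1 b^-1 a^-1 b^-1 a^-1 b)  (eliminate b^-1) = z^3 - 3*z
trace(a^-1 b^-1 a^-1 b^-2 a^-1 b^-1) = trace(b^-1 a^-1 b^-1 a^-1 b^-1 a^-1) * trace(b) - trace(b^-1 a^-1 b^-1 a^-1 b^-1 a^-1 b)  (eliminate b^-1) = y*z^3 - x*z^2 - 2*y*z + x
trace(b^-3 a^-1) = trace(b^-2 a^-1) * trace(b) - trace(b^-2 a^-1 b)  (eliminate b^-1) = y^2*z - x*y - z
trace(b^-2 a^-1 b^-2) = trace(b^-3 a^-1) * trace(b) - trace(b^-3 a^-1 b)  (eliminate b^-1) = y^3*z - x*y^2 - 2*y*z + x
trace(b^-1 a b^-2 a^-1) = trace(a^-1 b^-1 a b^-1) * trace(b) - trace(a^-1 b^-1 a)  (eliminate b^-1) = x*y^2*z - x^2*y - y*z^2 + y
trace(b^-2) = trace(b^-1) * trace(b) - trace(1)  (eliminate b^-1) = y^2 - 2
trace(b^-2 a^-1 b^-2 a) = trace(b^-1 a b^-2 a^-1) * trace(b) - trace(b^-1 a b^-2 a^-1 b)  (eliminate b^-1) = x*y^3*z - x^2*y^2 - y^2*z^2 + 2
trace(b^-1 a^-1 b^-2 a^-1 b^-1) = trace(b^-2 a^-1 b^-2) * trace(a) - trace(b^-2 a^-1 b^-2 a)  (eliminate a^-1) = y^2*z^2 - 2*x*y*z + x^2 - 2
trace(b^-2 a^-1 b^-1 a^-2 b^-1 a^-1) = trace(a^-1 b^-1 a^-1 b^-2 a^-1 b^-1) * trace(a) - trace(a^-1 b^-1 a^-1 b^-2 a^-1 b^-1 a)  (eliminate a^-1) = x*y*z^3 - x^2*z^2 - y^2*z^2 + 2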